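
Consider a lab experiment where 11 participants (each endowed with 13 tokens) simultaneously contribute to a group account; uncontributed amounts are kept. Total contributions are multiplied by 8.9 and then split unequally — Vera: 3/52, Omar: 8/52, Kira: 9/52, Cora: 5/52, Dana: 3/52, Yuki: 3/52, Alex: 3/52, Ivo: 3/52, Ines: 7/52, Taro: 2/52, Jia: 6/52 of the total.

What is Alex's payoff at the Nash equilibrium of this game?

39.70 tokens

A player with share s gets back 8.9·s per unit contributed, so full contribution is dominant for anyone with s > 1/8.9 = 0.1124 and zero contribution is dominant for anyone below.
The shares above 0.1124 belong to Omar, Kira, Ines and Jia, contributing 13 each; the remaining 7 contribute 0. Total contributed: 52.
Alex keeps 13 and receives 8.9 × 52 × 3/52 = 26.70 from the group account, for a payoff of 39.70.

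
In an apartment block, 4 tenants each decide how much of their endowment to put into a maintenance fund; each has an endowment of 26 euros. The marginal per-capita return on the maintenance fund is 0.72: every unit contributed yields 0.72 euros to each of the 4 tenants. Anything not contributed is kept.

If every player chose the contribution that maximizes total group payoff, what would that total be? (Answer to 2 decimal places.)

299.52 euros

Each contributed unit returns 2.880 to the group as a whole (0.72 to each of 4 players), which exceeds 1, so the social optimum is full contribution: group total = 2.880 × 104 = 299.52.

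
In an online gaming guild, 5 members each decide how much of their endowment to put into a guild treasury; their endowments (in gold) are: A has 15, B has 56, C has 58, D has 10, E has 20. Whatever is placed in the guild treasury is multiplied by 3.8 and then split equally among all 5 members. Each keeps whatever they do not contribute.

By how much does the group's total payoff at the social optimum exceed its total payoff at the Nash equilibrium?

The private return per contributed unit is 3.8/5 = 0.7600 < 1 for every player regardless of endowment, so the Nash equilibrium is zero contribution and the group total is Σ E_j = 15 + 56 + 58 + 10 + 20 = 159.
Each contributed unit returns 3.800 to the group, so the social optimum is full contribution by everyone: group total = 3.800 × 159 = 604.20.
Efficiency loss = (3.800 − 1) × 159 = 445.20.

445.20 gold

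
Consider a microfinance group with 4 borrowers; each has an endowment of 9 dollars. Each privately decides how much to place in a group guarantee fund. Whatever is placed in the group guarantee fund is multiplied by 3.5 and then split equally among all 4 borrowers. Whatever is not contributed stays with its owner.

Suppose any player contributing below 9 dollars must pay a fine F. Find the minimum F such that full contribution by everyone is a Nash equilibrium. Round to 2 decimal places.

1.13 dollars

Given the others contribute fully, the best deviation is to contribute 0 (any partial contribution still incurs the fine and gives up units whose private return 0.8750 is below 1).
Deviating from 9 to 0 saves 9 dollars but forfeits the deviator's share of the drop in the group guarantee fund: 3.5/4 × 9 = 7.87.
So the deviation gain is 9 − 7.87 = 1.13, and the fine must be at least 1.13 dollars to wipe it out.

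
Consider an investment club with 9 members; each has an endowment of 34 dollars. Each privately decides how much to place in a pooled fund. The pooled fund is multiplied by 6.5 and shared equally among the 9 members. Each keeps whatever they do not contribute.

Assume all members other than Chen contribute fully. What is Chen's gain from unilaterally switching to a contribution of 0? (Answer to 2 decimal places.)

9.44 dollars

Switching from a contribution of 34 to 0 lets Chen keep an extra 34 dollars, but lowers the pooled fund by 34, which costs Chen their own share of that drop: 6.5/9 × 34 = 24.56.
Net gain = 34 − 24.56 = 9.44. The private return per contributed unit (0.7222) is below 1, so free-riding is indeed the best response regardless of what the others do.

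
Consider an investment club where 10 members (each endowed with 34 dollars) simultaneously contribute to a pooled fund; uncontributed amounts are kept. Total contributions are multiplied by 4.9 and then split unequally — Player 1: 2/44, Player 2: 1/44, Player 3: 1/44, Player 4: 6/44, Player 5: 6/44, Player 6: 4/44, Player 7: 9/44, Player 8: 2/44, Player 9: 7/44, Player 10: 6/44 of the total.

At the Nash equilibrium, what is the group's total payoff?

472.60 dollars

Player j's private return per contributed unit is 4.9 × (j's share). Contributing is weakly dominant for j when that share is at least 1/4.9 = 0.2041, and contributing 0 is dominant otherwise.
Only Player 7 (9/44) clears that bar, contributing 34; the remaining 9 contribute 0. Total contributed: 34.
The pooled fund pays out 4.9 × 34 = 166.60 in total (split across the unequal shares, but the aggregate is all that matters for the group sum).
The 9 free-riders keep 34 each, adding 306. Group total = 306 + 166.60 = 472.60.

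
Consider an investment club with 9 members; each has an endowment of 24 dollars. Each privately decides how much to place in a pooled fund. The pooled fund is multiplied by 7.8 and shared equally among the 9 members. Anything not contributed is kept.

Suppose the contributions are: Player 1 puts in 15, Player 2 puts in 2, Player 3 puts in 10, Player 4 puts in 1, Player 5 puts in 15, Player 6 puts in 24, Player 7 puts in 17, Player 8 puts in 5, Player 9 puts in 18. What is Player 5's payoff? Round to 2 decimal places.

101.73 dollars

Total contributed: 15 + 2 + 10 + 1 + 15 + 24 + 17 + 5 + 18 = 107.
Each receives 7.8 × 107 / 9 = 92.73 from the pooled fund.
Player 5 keeps 24 − 15 = 9, so Player 5's payoff is 9 + 92.73 = 101.73.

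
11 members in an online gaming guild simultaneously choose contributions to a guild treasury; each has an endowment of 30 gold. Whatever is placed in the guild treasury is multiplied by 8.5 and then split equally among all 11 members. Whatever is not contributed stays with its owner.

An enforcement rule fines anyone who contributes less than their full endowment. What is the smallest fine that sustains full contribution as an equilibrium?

Given the others contribute fully, the best deviation is to contribute 0 (any partial contribution still incurs the fine and gives up units whose private return 0.7727 is below 1).
Deviating from 30 to 0 saves 30 gold but forfeits the deviator's share of the drop in the guild treasury: 8.5/11 × 30 = 23.18.
So the deviation gain is 30 − 23.18 = 6.82, and the fine must be at least 6.82 gold to wipe it out.

6.82 gold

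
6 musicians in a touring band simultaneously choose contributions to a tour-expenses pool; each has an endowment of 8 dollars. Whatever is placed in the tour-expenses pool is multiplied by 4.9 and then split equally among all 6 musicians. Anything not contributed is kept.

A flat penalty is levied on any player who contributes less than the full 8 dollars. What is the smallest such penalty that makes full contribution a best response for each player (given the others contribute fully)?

Given the others contribute fully, the best deviation is to contribute 0 (any partial contribution still incurs the fine and gives up units whose private return 0.8167 is below 1).
Deviating from 8 to 0 saves 8 dollars but forfeits the deviator's share of the drop in the tour-expenses pool: 4.9/6 × 8 = 6.53.
So the deviation gain is 8 − 6.53 = 1.47, and the fine must be at least 1.47 dollars to wipe it out.

1.47 dollars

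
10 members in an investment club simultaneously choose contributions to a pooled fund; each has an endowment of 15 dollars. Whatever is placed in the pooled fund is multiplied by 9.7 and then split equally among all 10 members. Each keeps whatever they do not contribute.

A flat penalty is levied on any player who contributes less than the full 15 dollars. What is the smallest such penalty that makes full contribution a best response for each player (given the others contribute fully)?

Given the others contribute fully, the best deviation is to contribute 0 (any partial contribution still incurs the fine and gives up units whose private return 0.9700 is below 1).
Deviating from 15 to 0 saves 15 dollars but forfeits the deviator's share of the drop in the pooled fund: 9.7/10 × 15 = 14.55.
So the deviation gain is 15 − 14.55 = 0.45, and the fine must be at least 0.45 dollars to wipe it out.

0.45 dollars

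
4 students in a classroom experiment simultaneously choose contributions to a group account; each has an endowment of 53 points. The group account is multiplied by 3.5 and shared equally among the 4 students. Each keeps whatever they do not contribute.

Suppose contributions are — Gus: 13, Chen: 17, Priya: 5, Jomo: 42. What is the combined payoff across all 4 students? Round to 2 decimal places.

Total contributed: 13 + 17 + 5 + 42 = 77; total kept: 4 × 53 − 77 = 135.
The group account pays out 3.5 × 77 = 269.50 in aggregate.
Group total = 135 + 269.50 = 404.50.

404.50 points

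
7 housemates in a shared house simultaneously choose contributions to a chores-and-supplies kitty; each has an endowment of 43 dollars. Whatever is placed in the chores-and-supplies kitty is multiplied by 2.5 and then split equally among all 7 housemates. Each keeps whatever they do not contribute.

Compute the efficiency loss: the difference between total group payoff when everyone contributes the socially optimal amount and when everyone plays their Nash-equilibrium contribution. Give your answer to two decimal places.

451.50 dollars

Each contributed unit returns 2.5/7 = 0.3571 to its contributor — below 1 — so contributing 0 is dominant for every player. At the Nash equilibrium everyone keeps their 43, and the group total is 7 × 43 = 301.
Each contributed unit returns 2.500 to the group as a whole (0.3571 to each of 7 players), which exceeds 1, so the social optimum is full contribution: group total = 2.500 × 301 = 752.50.
Efficiency loss = 752.50 − 301 = 451.50.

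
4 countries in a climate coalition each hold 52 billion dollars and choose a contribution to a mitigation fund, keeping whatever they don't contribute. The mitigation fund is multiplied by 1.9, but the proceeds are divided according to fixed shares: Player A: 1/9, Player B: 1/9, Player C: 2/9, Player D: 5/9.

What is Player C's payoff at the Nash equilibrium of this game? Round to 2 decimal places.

Each unit j contributes comes back to j as 1.9 × (j's share), so j prefers to contribute only if that share exceeds 1/1.9 = 0.5263; otherwise keeping the unit dominates.
Only Player D (5/9) clears that bar, contributing 52; the remaining 3 contribute 0. Total contributed: 52.
Player C keeps 52 and receives 1.9 × 52 × 2/9 = 21.96 from the mitigation fund, for a payoff of 73.96.

73.96 billion dollars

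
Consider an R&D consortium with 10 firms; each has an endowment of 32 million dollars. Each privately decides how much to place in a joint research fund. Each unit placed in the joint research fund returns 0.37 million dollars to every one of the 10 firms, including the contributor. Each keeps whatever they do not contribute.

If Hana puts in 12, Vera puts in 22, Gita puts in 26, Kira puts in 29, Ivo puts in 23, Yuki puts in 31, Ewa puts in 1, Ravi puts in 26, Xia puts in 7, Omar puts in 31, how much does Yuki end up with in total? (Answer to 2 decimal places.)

Total contributed: 12 + 22 + 26 + 29 + 23 + 31 + 1 + 26 + 7 + 31 = 208.
Each receives 0.37 × 208 = 76.96 from the joint research fund.
Yuki keeps 32 − 31 = 1, so Yuki's payoff is 1 + 76.96 = 77.96.

77.96 million dollars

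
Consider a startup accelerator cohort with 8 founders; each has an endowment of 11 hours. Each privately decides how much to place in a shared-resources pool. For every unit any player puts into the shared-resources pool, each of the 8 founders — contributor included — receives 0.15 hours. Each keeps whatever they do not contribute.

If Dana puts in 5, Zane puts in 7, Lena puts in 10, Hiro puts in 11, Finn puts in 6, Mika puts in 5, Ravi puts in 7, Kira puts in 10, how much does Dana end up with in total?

Total contributed: 5 + 7 + 10 + 11 + 6 + 5 + 7 + 10 = 61.
Each receives 0.15 × 61 = 9.15 from the shared-resources pool.
Dana keeps 11 − 5 = 6, so Dana's payoff is 6 + 9.15 = 15.15.

15.15 hours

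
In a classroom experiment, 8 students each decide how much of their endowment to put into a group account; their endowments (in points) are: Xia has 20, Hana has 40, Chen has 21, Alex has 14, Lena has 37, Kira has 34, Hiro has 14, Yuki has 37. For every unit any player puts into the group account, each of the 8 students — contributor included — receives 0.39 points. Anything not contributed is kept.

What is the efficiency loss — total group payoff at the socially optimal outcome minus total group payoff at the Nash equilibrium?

460.04 points

The private return per contributed unit is 0.39 < 1 for everyone, so the Nash equilibrium is zero contribution and the group total is Σ E_j = 20 + 40 + 21 + 14 + 37 + 34 + 14 + 37 = 217.
Each contributed unit returns 3.120 to the group, so the social optimum is full contribution by everyone: group total = 3.120 × 217 = 677.04.
Efficiency loss = (3.120 − 1) × 217 = 460.04.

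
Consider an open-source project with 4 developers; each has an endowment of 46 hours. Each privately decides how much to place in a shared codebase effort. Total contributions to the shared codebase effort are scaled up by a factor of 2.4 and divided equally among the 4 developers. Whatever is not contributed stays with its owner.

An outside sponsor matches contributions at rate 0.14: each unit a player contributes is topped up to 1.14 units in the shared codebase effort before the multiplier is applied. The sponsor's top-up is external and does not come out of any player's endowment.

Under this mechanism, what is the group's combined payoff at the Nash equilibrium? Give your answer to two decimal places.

184.00 hours

The effective private return is 2.4 × 1.14 / 4 = 0.6840, which is still under 1, so the mechanism doesn't change anyone's dominant strategy: zero contribution.
Everyone keeps their endowment and the group total is 4 × 46 = 184.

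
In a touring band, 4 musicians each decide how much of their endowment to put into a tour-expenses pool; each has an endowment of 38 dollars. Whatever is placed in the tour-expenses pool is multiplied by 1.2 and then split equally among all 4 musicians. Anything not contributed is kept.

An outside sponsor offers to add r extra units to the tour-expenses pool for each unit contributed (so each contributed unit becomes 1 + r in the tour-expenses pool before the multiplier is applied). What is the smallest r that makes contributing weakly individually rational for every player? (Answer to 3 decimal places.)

2.333

With matching at rate r, one contributed unit becomes (1 + r) in the tour-expenses pool and returns 1.2 × (1 + r) / 4 to the contributor.
Setting this equal to 1: 1 + r = 4/1.2 = 3.3333.
So the minimum matching rate is r = 3.3333 − 1 = 2.333.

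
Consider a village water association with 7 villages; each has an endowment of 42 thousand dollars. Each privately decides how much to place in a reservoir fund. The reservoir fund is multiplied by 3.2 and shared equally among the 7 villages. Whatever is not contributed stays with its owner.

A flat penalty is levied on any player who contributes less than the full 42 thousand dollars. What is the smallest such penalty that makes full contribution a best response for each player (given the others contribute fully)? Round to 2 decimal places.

22.80 thousand dollars

Given the others contribute fully, the best deviation is to contribute 0 (any partial contribution still incurs the fine and gives up units whose private return 0.4571 is below 1).
Deviating from 42 to 0 saves 42 thousand dollars but forfeits the deviator's share of the drop in the reservoir fund: 3.2/7 × 42 = 19.20.
So the deviation gain is 42 − 19.20 = 22.80, and the fine must be at least 22.80 thousand dollars to wipe it out.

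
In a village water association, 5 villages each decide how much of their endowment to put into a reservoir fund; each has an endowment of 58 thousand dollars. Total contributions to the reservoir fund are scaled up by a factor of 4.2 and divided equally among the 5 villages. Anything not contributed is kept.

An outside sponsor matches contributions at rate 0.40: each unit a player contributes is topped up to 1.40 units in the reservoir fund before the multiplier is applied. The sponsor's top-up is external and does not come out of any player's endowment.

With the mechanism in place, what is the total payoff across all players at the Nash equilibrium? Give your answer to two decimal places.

With the mechanism, a contributed unit returns 4.2 × 1.40 / 5 = 1.1760 per unit of net cost to the contributor — now above 1 — so contributing fully is weakly dominant for every player.
So the Nash equilibrium is full contribution by all 5; the group earns 4.2 × 1.40 × 290 = 1705.20.

1705.20 thousand dollars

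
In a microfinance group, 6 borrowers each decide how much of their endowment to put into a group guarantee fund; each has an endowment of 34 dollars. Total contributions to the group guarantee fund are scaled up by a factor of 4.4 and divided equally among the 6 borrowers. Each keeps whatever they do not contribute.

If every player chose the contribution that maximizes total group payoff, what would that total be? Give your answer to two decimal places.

897.60 dollars

Each contributed unit returns 4.400 to the group as a whole (0.7333 to each of 6 players), which exceeds 1, so the social optimum is full contribution: group total = 4.400 × 204 = 897.60.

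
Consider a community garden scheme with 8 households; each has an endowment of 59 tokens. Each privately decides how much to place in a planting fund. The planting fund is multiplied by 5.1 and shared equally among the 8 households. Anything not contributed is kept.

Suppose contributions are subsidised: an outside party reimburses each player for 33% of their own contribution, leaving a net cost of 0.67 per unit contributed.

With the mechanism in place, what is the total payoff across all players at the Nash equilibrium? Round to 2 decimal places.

With the mechanism, a contributed unit returns (5.1/8) / 0.67 = 0.9515 per unit of net cost — still below 1 — so contributing 0 remains dominant for every player.
Everyone keeps their endowment and the group total is 8 × 59 = 472.

472.00 tokens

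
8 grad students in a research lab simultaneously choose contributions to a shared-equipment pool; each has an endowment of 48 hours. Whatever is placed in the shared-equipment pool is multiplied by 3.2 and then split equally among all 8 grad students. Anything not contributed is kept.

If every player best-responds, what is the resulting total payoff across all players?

Each contributed unit returns 3.2/8 = 0.4000 to its contributor — below 1 — so contributing 0 is dominant for every player. At the Nash equilibrium everyone keeps their 48, and the group total is 8 × 48 = 384.

384.00 hours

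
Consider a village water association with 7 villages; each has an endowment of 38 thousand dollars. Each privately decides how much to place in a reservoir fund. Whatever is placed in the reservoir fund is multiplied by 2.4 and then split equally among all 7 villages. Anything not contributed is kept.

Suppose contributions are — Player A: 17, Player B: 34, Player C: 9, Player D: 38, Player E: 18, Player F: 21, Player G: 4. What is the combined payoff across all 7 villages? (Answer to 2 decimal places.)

Total contributed: 17 + 34 + 9 + 38 + 18 + 21 + 4 = 141; total kept: 7 × 38 − 141 = 125.
The reservoir fund pays out 2.4 × 141 = 338.40 in aggregate.
Group total = 125 + 338.40 = 463.40.

463.40 thousand dollars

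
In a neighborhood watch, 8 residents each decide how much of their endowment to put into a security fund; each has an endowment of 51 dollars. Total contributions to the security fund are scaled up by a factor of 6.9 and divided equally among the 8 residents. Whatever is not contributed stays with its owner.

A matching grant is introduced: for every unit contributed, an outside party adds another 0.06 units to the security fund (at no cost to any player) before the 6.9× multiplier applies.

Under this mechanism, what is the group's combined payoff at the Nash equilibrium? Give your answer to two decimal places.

408.00 dollars

With the mechanism, a contributed unit returns 6.9 × 1.06 / 8 = 0.9143 per unit of net cost — still below 1 — so contributing 0 remains dominant for every player.
Everyone keeps their endowment and the group total is 8 × 51 = 408.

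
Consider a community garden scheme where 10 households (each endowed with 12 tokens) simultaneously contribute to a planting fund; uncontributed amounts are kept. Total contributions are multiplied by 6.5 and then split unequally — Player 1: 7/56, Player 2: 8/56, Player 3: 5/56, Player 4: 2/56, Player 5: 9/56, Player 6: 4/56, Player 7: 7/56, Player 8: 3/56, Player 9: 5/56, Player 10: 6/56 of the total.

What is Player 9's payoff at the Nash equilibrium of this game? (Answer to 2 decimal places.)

A player with share s gets back 6.5·s per unit contributed, so full contribution is dominant for anyone with s > 1/6.5 = 0.1538 and zero contribution is dominant for anyone below.
Only Player 5 (9/56) clears that bar, contributing 12; the remaining 9 contribute 0. Total contributed: 12.
Player 9 keeps 12 and receives 6.5 × 12 × 5/56 = 6.96 from the planting fund, for a payoff of 18.96.

18.96 tokens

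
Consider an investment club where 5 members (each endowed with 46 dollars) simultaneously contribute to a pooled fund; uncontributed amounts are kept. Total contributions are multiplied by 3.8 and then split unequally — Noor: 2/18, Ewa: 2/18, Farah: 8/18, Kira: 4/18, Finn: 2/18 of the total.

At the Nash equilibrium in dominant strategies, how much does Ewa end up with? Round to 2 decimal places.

65.42 dollars

Each unit j contributes comes back to j as 3.8 × (j's share), so j prefers to contribute only if that share exceeds 1/3.8 = 0.2632; otherwise keeping the unit dominates.
The only share above 0.2632 is Farah's 8/18, contributing 46; the remaining 4 contribute 0. Total contributed: 46.
Ewa keeps 46 and receives 3.8 × 46 × 2/18 = 19.42 from the pooled fund, for a payoff of 65.42.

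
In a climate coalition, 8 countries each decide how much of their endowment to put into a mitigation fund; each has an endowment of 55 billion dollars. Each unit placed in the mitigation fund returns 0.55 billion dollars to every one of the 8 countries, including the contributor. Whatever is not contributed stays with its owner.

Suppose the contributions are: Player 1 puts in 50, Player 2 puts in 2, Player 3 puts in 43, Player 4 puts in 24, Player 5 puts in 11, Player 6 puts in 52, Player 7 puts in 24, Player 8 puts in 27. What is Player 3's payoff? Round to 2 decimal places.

140.15 billion dollars

Total contributed: 50 + 2 + 43 + 24 + 11 + 52 + 24 + 27 = 233.
Each receives 0.55 × 233 = 128.15 from the mitigation fund.
Player 3 keeps 55 − 43 = 12, so Player 3's payoff is 12 + 128.15 = 140.15.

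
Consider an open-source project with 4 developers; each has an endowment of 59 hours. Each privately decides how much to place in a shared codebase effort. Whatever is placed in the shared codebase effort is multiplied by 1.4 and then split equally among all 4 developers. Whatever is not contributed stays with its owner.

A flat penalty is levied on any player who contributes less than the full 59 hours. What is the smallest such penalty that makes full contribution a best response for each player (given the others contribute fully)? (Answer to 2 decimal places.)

Given the others contribute fully, the best deviation is to contribute 0 (any partial contribution still incurs the fine and gives up units whose private return 0.3500 is below 1).
Deviating from 59 to 0 saves 59 hours but forfeits the deviator's share of the drop in the shared codebase effort: 1.4/4 × 59 = 20.65.
So the deviation gain is 59 − 20.65 = 38.35, and the fine must be at least 38.35 hours to wipe it out.

38.35 hours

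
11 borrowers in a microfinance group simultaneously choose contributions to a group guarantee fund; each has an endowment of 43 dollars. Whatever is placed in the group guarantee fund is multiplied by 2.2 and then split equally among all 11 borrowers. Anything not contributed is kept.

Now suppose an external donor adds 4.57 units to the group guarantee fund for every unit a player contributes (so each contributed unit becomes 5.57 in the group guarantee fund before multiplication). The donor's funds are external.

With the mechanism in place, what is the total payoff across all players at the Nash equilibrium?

5796.14 dollars

Under the mechanism each unit contributed yields 2.2 × 5.57 / 11 = 1.1140 back to its contributor per unit of net cost, which exceeds 1, making full contribution the dominant choice for everyone.
At the Nash equilibrium everyone contributes 43. Group total payoff = 2.2 × 5.57 × 473 = 5796.14.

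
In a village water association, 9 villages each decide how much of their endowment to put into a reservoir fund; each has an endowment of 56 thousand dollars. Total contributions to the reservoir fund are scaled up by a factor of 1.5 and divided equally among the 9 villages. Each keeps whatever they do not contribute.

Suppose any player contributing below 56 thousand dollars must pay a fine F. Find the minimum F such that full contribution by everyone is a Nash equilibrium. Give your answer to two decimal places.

Given the others contribute fully, the best deviation is to contribute 0 (any partial contribution still incurs the fine and gives up units whose private return 0.1667 is below 1).
Deviating from 56 to 0 saves 56 thousand dollars but forfeits the deviator's share of the drop in the reservoir fund: 1.5/9 × 56 = 9.33.
So the deviation gain is 56 − 9.33 = 46.67, and the fine must be at least 46.67 thousand dollars to wipe it out.

46.67 thousand dollars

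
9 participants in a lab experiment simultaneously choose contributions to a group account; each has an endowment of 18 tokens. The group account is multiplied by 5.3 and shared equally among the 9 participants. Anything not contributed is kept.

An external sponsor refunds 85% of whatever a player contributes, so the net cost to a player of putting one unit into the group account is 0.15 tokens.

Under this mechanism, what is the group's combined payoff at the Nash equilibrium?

996.30 tokens

With the mechanism, a contributed unit returns (5.3/9) / 0.15 = 3.9259 per unit of net cost to the contributor — now above 1 — so contributing fully is weakly dominant for every player.
At the Nash equilibrium everyone contributes 18. Group total payoff = 9 × (18 × 0.85 + 5.3 × 18) = 996.30.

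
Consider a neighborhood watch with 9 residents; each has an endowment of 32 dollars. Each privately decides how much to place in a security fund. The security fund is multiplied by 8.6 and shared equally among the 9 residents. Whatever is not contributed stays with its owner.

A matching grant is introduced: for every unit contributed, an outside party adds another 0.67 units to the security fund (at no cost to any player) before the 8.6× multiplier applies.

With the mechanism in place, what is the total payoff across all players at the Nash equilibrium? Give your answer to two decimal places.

4136.26 dollars

With the mechanism, a contributed unit returns 8.6 × 1.67 / 9 = 1.5958 per unit of net cost to the contributor — now above 1 — so contributing fully is weakly dominant for every player.
So the Nash equilibrium is full contribution by all 9; the group earns 8.6 × 1.67 × 288 = 4136.26.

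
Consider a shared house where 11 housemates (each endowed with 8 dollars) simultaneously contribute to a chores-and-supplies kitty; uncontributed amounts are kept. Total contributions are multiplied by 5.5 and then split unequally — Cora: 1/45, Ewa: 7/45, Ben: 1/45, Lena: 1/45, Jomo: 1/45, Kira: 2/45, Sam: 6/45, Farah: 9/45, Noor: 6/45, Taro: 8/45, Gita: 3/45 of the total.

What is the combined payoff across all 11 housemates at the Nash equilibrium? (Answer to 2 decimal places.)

A player with share s gets back 5.5·s per unit contributed, so full contribution is dominant for anyone with s > 1/5.5 = 0.1818 and zero contribution is dominant for anyone below.
Only Farah (9/45) clears that bar, contributing 8; the remaining 10 contribute 0. Total contributed: 8.
The chores-and-supplies kitty pays out 5.5 × 8 = 44.00 in total (split across the unequal shares, but the aggregate is all that matters for the group sum).
The 10 free-riders keep 8 each, adding 80. Group total = 80 + 44.00 = 124.00.

124.00 dollars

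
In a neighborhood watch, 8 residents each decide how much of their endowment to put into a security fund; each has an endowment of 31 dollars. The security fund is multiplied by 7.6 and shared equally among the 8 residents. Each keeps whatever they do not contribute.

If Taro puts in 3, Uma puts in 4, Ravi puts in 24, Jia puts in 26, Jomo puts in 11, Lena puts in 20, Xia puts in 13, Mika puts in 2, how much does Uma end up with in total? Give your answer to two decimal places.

124.85 dollars

Total contributed: 3 + 4 + 24 + 26 + 11 + 20 + 13 + 2 = 103.
Each receives 7.6 × 103 / 8 = 97.85 from the security fund.
Uma keeps 31 − 4 = 27, so Uma's payoff is 27 + 97.85 = 124.85.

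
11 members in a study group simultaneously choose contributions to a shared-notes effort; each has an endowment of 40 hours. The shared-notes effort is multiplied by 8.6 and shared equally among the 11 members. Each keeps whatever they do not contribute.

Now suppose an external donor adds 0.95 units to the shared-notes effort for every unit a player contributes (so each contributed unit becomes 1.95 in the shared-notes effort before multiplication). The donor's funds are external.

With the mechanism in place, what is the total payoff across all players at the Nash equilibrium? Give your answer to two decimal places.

Under the mechanism each unit contributed yields 8.6 × 1.95 / 11 = 1.5245 back to its contributor per unit of net cost, which exceeds 1, making full contribution the dominant choice for everyone.
So the Nash equilibrium is full contribution by all 11; the group earns 8.6 × 1.95 × 440 = 7378.80.

7378.80 hours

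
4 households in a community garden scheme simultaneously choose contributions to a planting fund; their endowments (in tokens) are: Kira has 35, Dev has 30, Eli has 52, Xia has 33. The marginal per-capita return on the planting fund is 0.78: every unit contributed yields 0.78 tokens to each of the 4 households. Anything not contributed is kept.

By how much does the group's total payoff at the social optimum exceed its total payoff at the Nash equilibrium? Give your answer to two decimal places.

318.00 tokens

The private return per contributed unit is 0.78 < 1 for everyone, so the Nash equilibrium is zero contribution and the group total is Σ E_j = 35 + 30 + 52 + 33 = 150.
Each contributed unit returns 3.120 to the group, so the social optimum is full contribution by everyone: group total = 3.120 × 150 = 468.00.
Efficiency loss = (3.120 − 1) × 150 = 318.00.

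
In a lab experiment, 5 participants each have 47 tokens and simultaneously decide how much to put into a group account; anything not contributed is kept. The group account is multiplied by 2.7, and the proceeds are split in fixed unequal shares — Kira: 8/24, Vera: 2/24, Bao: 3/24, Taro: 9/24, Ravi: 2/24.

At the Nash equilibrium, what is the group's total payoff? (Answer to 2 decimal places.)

Each unit j contributes comes back to j as 2.7 × (j's share), so j prefers to contribute only if that share exceeds 1/2.7 = 0.3704; otherwise keeping the unit dominates.
The only share above 0.3704 is Taro's 9/24, contributing 47; the remaining 4 contribute 0. Total contributed: 47.
The group account pays out 2.7 × 47 = 126.90 in total (split across the unequal shares, but the aggregate is all that matters for the group sum).
The 4 free-riders keep 47 each, adding 188. Group total = 188 + 126.90 = 314.90.

314.90 tokens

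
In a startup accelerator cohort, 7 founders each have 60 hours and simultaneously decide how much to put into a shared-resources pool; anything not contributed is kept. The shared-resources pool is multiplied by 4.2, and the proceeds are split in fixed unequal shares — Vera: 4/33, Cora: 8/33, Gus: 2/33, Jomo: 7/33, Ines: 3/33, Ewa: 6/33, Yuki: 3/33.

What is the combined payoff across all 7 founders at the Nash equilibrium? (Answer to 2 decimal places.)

A player with share s gets back 4.2·s per unit contributed, so full contribution is dominant for anyone with s > 1/4.2 = 0.2381 and zero contribution is dominant for anyone below.
Cora alone (share 8/33) is above the threshold, contributing 60; the remaining 6 contribute 0. Total contributed: 60.
The shared-resources pool pays out 4.2 × 60 = 252.00 in total (split across the unequal shares, but the aggregate is all that matters for the group sum).
The 6 free-riders keep 60 each, adding 360. Group total = 360 + 252.00 = 612.00.

612.00 hours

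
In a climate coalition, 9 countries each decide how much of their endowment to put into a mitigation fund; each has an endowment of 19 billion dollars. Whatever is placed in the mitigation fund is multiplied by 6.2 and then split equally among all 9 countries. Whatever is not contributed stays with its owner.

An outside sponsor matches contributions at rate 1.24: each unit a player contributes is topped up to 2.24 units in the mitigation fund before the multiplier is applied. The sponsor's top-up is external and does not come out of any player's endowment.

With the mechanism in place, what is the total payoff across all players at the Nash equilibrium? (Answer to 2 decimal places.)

2374.85 billion dollars

With the mechanism, a contributed unit returns 6.2 × 2.24 / 9 = 1.5431 per unit of net cost to the contributor — now above 1 — so contributing fully is weakly dominant for every player.
At the Nash equilibrium everyone contributes 19. Group total payoff = 6.2 × 2.24 × 171 = 2374.85.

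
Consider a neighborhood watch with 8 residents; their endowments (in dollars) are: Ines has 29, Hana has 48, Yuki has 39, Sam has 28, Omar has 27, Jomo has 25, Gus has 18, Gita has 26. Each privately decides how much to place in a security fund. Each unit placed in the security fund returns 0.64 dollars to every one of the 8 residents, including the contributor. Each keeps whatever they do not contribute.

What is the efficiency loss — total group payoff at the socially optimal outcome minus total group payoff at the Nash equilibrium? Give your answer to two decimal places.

The private return per contributed unit is 0.64 < 1 for everyone, so the Nash equilibrium is zero contribution and the group total is Σ E_j = 29 + 48 + 39 + 28 + 27 + 25 + 18 + 26 = 240.
Each contributed unit returns 5.120 to the group, so the social optimum is full contribution by everyone: group total = 5.120 × 240 = 1228.80.
Efficiency loss = (5.120 − 1) × 240 = 988.80.

988.80 dollars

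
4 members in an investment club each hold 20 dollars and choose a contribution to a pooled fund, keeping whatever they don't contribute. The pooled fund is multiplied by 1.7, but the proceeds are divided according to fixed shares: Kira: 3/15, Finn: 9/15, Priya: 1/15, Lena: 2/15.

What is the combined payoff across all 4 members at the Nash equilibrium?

For player j, contributing a unit is worthwhile iff 1.7 × (j's share) ≥ 1, i.e. iff j's share is at least 0.5882.
The only share above 0.5882 is Finn's 9/15, contributing 20; the remaining 3 contribute 0. Total contributed: 20.
The pooled fund pays out 1.7 × 20 = 34.00 in total (split across the unequal shares, but the aggregate is all that matters for the group sum).
The 3 free-riders keep 20 each, adding 60. Group total = 60 + 34.00 = 94.00.

94.00 dollars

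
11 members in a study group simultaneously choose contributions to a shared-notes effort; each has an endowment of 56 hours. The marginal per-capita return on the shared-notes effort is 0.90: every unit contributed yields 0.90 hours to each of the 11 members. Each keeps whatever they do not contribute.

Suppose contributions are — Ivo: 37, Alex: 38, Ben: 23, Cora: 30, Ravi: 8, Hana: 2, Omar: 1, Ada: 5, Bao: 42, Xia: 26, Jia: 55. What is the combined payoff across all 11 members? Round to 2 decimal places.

2992.30 hours

Total contributed: 37 + 38 + 23 + 30 + 8 + 2 + 1 + 5 + 42 + 26 + 55 = 267; total kept: 11 × 56 − 267 = 349.
The shared-notes effort pays out 0.90 × 11 × 267 = 2643.30 in aggregate.
Group total = 349 + 2643.30 = 2992.30.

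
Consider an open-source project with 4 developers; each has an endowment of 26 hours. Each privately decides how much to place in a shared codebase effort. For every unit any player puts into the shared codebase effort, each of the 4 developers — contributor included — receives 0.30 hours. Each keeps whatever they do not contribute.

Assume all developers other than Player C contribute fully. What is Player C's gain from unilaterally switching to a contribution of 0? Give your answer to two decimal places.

Switching from a contribution of 26 to 0 lets Player C keep an extra 26 hours, but lowers the shared codebase effort by 26, which costs Player C their own share of that drop: 0.30 × 26 = 7.80.
Net gain = 26 − 7.80 = 18.20. The private return per contributed unit (0.30) is below 1, so free-riding is indeed the best response regardless of what the others do.

18.20 hours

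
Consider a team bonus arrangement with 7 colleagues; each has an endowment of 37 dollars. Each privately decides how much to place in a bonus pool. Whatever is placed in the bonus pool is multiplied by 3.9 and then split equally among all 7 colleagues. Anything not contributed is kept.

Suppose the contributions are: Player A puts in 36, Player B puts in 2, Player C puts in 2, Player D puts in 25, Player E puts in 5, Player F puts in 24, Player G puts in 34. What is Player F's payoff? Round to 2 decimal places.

84.31 dollars

Total contributed: 36 + 2 + 2 + 25 + 5 + 24 + 34 = 128.
Each receives 3.9 × 128 / 7 = 71.31 from the bonus pool.
Player F keeps 37 − 24 = 13, so Player F's payoff is 13 + 71.31 = 84.31.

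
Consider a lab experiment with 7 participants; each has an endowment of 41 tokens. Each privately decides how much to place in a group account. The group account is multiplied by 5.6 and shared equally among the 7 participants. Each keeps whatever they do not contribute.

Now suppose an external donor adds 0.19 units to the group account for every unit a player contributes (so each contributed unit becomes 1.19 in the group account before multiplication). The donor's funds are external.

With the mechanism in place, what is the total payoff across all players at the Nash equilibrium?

287.00 tokens

Even with the mechanism, each unit contributed returns only 5.6 × 1.19 / 7 = 0.9520 per unit of net cost, so contributing nothing is still dominant.
Everyone keeps their endowment and the group total is 7 × 41 = 287.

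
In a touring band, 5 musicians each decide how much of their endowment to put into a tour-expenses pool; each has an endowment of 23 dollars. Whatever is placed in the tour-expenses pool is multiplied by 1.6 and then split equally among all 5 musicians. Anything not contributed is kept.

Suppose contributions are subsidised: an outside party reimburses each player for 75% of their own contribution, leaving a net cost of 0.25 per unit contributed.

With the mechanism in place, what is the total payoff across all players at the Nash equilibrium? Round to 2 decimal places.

270.25 dollars

The effective private return per unit is now (1.6/5) / 0.25 = 1.2800 > 1, so every player's dominant strategy flips to full contribution.
At the Nash equilibrium everyone contributes 23. Group total payoff = 5 × (23 × 0.75 + 1.6 × 23) = 270.25.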